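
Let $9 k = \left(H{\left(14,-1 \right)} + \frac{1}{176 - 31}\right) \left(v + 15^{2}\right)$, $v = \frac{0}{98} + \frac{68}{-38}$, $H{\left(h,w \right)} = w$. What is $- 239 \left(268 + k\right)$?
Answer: $- \frac{160245676}{2755} \approx -58165.0$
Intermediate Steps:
$v = - \frac{34}{19}$ ($v = 0 \cdot \frac{1}{98} + 68 \left(- \frac{1}{38}\right) = 0 - \frac{34}{19} = - \frac{34}{19} \approx -1.7895$)
$k = - \frac{67856}{2755}$ ($k = \frac{\left(-1 + \frac{1}{176 - 31}\right) \left(- \frac{34}{19} + 15^{2}\right)}{9} = \frac{\left(-1 + \frac{1}{145}\right) \left(- \frac{34}{19} + 225\right)}{9} = \frac{\left(-1 + \frac{1}{145}\right) \frac{4241}{19}}{9} = \frac{\left(- \frac{144}{145}\right) \frac{4241}{19}}{9} = \frac{1}{9} \left(- \frac{610704}{2755}\right) = - \frac{67856}{2755} \approx -24.63$)
$- 239 \left(268 + k\right) = - 239 \left(268 - \frac{67856}{2755}\right) = \left(-239\right) \frac{670484}{2755} = - \frac{160245676}{2755}$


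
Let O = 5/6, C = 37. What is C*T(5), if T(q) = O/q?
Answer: 37/6 ≈ 6.1667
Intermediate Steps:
O = 5/6 (O = 5*(1/6) = 5/6 ≈ 0.83333)
T(q) = 5/(6*q)
C*T(5) = 37*((5/6)/5) = 37*((5/6)*(1/5)) = 37*(1/6) = 37/6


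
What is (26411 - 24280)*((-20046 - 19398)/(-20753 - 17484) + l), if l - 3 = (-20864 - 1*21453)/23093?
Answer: 4138031815466/883007041 ≈ 4686.3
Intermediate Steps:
l = 26962/23093 (l = 3 + (-20864 - 1*21453)/23093 = 3 + (-20864 - 21453)*(1/23093) = 3 - 42317*1/23093 = 3 - 42317/23093 = 26962/23093 ≈ 1.1675)
(26411 - 24280)*((-20046 - 19398)/(-20753 - 17484) + l) = (26411 - 24280)*((-20046 - 19398)/(-20753 - 17484) + 26962/23093) = 2131*(-39444/(-38237) + 26962/23093) = 2131*(-39444*(-1/38237) + 26962/23093) = 2131*(39444/38237 + 26962/23093) = 2131*(1941826286/883007041) = 4138031815466/883007041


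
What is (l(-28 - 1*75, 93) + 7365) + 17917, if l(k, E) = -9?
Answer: 25273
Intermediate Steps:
(l(-28 - 1*75, 93) + 7365) + 17917 = (-9 + 7365) + 17917 = 7356 + 17917 = 25273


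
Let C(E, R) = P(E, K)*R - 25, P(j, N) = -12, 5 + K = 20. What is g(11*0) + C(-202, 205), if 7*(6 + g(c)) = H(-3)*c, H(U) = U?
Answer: -2491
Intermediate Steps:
K = 15 (K = -5 + 20 = 15)
C(E, R) = -25 - 12*R (C(E, R) = -12*R - 25 = -25 - 12*R)
g(c) = -6 - 3*c/7 (g(c) = -6 + (-3*c)/7 = -6 - 3*c/7)
g(11*0) + C(-202, 205) = (-6 - 33*0/7) + (-25 - 12*205) = (-6 - 3/7*0) + (-25 - 2460) = (-6 + 0) - 2485 = -6 - 2485 = -2491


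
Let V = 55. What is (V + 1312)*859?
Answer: 1174253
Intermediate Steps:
(V + 1312)*859 = (55 + 1312)*859 = 1367*859 = 1174253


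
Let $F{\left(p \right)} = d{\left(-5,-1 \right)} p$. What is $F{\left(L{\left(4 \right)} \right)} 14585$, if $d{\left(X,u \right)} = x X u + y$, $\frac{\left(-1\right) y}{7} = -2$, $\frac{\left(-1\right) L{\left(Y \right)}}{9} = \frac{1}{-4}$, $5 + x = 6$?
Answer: $\frac{2494035}{4} \approx 6.2351 \cdot 10^{5}$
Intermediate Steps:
$x = 1$ ($x = -5 + 6 = 1$)
$L{\left(Y \right)} = \frac{9}{4}$ ($L{\left(Y \right)} = - \frac{9}{-4} = \left(-9\right) \left(- \frac{1}{4}\right) = \frac{9}{4}$)
$y = 14$ ($y = \left(-7\right) \left(-2\right) = 14$)
$d{\left(X,u \right)} = 14 + X u$ ($d{\left(X,u \right)} = 1 X u + 14 = X u + 14 = 14 + X u$)
$F{\left(p \right)} = 19 p$ ($F{\left(p \right)} = \left(14 - -5\right) p = \left(14 + 5\right) p = 19 p$)
$F{\left(L{\left(4 \right)} \right)} 14585 = 19 \cdot \frac{9}{4} \cdot 14585 = \frac{171}{4} \cdot 14585 = \frac{2494035}{4}$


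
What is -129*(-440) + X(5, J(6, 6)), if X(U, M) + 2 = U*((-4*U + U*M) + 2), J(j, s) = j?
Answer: 56818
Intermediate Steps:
X(U, M) = -2 + U*(2 - 4*U + M*U) (X(U, M) = -2 + U*((-4*U + U*M) + 2) = -2 + U*((-4*U + M*U) + 2) = -2 + U*(2 - 4*U + M*U))
-129*(-440) + X(5, J(6, 6)) = -129*(-440) + (-2 - 4*5² + 2*5 + 6*5²) = 56760 + (-2 - 4*25 + 10 + 6*25) = 56760 + (-2 - 100 + 10 + 150) = 56760 + 58 = 56818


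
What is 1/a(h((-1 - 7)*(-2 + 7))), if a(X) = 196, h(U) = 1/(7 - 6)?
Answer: 1/196 ≈ 0.0051020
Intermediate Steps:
h(U) = 1 (h(U) = 1/1 = 1)
1/a(h((-1 - 7)*(-2 + 7))) = 1/196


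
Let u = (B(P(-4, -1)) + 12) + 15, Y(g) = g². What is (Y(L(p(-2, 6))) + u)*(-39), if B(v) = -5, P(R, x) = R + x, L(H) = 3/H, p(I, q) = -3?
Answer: -897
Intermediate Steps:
u = 22 (u = (-5 + 12) + 15 = 7 + 15 = 22)
(Y(L(p(-2, 6))) + u)*(-39) = ((3/(-3))² + 22)*(-39) = ((3*(-⅓))² + 22)*(-39) = ((-1)² + 22)*(-39) = (1 + 22)*(-39) = 23*(-39) = -897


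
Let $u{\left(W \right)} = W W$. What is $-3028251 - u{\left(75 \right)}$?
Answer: $-3033876$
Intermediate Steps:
$u{\left(W \right)} = W^{2}$
$-3028251 - u{\left(75 \right)} = -3028251 - 75^{2} = -3028251 - 5625 = -3033876$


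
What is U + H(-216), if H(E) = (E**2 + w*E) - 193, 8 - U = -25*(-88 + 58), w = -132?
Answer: 74233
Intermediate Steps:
U = -742 (U = 8 - (-25)*(-88 + 58) = 8 - (-25)*(-30) = 8 - 1*750 = 8 - 750 = -742)
H(E) = -193 + E**2 - 132*E (H(E) = (E**2 - 132*E) - 193 = -193 + E**2 - 132*E)
U + H(-216) = -742 + (-193 + (-216)**2 - 132*(-216)) = -742 + (-193 + 46656 + 28512) = -742 + 74975 = 74233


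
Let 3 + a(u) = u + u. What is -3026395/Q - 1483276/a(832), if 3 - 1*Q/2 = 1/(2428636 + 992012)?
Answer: -8612749973054048/17045087323 ≈ -5.0529e+5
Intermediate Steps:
Q = 10261943/1710324 (Q = 6 - 2/(2428636 + 992012) = 6 - 2/3420648 = 6 - 2*1/3420648 = 6 - 1/1710324 = 10261943/1710324 ≈ 6.0000)
a(u) = -3 + 2*u (a(u) = -3 + (u + u) = -3 + 2*u)
-3026395/Q - 1483276/a(832) = -3026395/10261943/1710324 - 1483276/(-3 + 2*832) = -3026395*1710324/10261943 - 1483276/(-3 + 1664) = -5176116001980/10261943 - 1483276/1661 = -8612749973054048/17045087323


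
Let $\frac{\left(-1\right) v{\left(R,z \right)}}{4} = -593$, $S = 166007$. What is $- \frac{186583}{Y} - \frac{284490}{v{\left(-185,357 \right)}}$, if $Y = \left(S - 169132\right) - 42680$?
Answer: $- \frac{6294244787}{54324730} \approx -115.86$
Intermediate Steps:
$v{\left(R,z \right)} = 2372$ ($v{\left(R,z \right)} = \left(-4\right) \left(-593\right) = 2372$)
$Y = -45805$ ($Y = \left(166007 - 169132\right) - 42680 = -3125 - 42680 = -45805$)
$- \frac{186583}{Y} - \frac{284490}{v{\left(-185,357 \right)}} = - \frac{186583}{-45805} - \frac{284490}{2372} = \left(-186583\right) \left(- \frac{1}{45805}\right) - \frac{142245}{1186} = \frac{186583}{45805} - \frac{142245}{1186} = - \frac{6294244787}{54324730}$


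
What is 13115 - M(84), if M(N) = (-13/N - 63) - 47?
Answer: 1110913/84 ≈ 13225.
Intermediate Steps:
M(N) = -110 - 13/N (M(N) = (-63 - 13/N) - 47 = -110 - 13/N)
13115 - M(84) = 13115 - (-110 - 13/84) = 13115 - 1*(-9253/84) = 13115 + 9253/84 = 1110913/84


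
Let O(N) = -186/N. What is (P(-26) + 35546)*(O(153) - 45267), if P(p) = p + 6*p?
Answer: -27214708052/17 ≈ -1.6009e+9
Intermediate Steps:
P(p) = 7*p
(P(-26) + 35546)*(O(153) - 45267) = (7*(-26) + 35546)*(-186/153 - 45267) = (-182 + 35546)*(-186*1/153 - 45267) = 35364*(-62/51 - 45267) = 35364*(-2308679/51) = -27214708052/17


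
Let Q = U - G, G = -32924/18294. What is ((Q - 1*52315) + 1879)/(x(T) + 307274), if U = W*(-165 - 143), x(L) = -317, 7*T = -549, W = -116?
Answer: -19216802/401105097 ≈ -0.047910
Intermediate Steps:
T = -549/7 (T = (1/7)*(-549) = -549/7 ≈ -78.429)
G = -16462/9147 (G = -32924*1/18294 = -16462/9147 ≈ -1.7997)
U = 35728 (U = -116*(-165 - 143) = -116*(-308) = 35728)
Q = 326820478/9147 (Q = 35728 - 1*(-16462/9147) = 35728 + 16462/9147 = 326820478/9147 ≈ 35730.)
((Q - 1*52315) + 1879)/(x(T) + 307274) = ((326820478/9147 - 1*52315) + 1879)/(-317 + 307274) = ((326820478/9147 - 52315) + 1879)/306957 = (-151704827/9147 + 1879)*(1/306957) = -134517614/9147*1/306957 = -19216802/401105097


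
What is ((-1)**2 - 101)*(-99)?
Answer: 9900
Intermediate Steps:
((-1)**2 - 101)*(-99) = (1 - 101)*(-99) = -100*(-99) = 9900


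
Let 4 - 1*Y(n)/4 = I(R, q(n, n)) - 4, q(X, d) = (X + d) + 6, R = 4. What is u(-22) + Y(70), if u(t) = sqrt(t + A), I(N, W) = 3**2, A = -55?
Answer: -4 + I*sqrt(77) ≈ -4.0 + 8.775*I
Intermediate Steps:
q(X, d) = 6 + X + d
I(N, W) = 9
Y(n) = -4 (Y(n) = 16 - 4*(9 - 4) = 16 - 4*5 = 16 - 20 = -4)
u(t) = sqrt(-55 + t) (u(t) = sqrt(t - 55) = sqrt(-55 + t))
u(-22) + Y(70) = sqrt(-55 - 22) - 4 = sqrt(-77) - 4 = I*sqrt(77) - 4 = -4 + I*sqrt(77)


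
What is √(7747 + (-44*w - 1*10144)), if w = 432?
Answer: I*√21405 ≈ 146.3*I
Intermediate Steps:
√(7747 + (-44*w - 1*10144)) = √(7747 + (-44*432 - 1*10144)) = √(7747 + (-19008 - 10144)) = √(7747 - 29152) = √(-21405) = I*√21405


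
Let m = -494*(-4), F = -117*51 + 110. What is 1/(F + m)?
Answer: -1/3881 ≈ -0.00025767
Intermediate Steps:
F = -5857 (F = -5967 + 110 = -5857)
m = 1976
1/(F + m) = 1/(-5857 + 1976) = 1/(-3881) = -1/3881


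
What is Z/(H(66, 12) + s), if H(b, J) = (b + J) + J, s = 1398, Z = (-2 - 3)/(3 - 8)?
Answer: 1/1488 ≈ 0.00067204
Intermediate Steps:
Z = 1 (Z = -5/(-5) = -5*(-1/5) = 1)
H(b, J) = b + 2*J (H(b, J) = (J + b) + J = b + 2*J)
Z/(H(66, 12) + s) = 1/((66 + 2*12) + 1398) = 1/((66 + 24) + 1398) = 1/(90 + 1398) = 1/1488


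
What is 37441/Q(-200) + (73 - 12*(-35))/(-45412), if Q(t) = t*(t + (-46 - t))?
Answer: 423933773/104447600 ≈ 4.0588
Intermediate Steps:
Q(t) = -46*t (Q(t) = t*(-46) = -46*t)
37441/Q(-200) + (73 - 12*(-35))/(-45412) = 37441/((-46*(-200))) + (73 - 12*(-35))/(-45412) = 37441/9200 + (73 + 420)*(-1/45412) = 37441*(1/9200) + 493*(-1/45412) = 37441/9200 - 493/45412 = 423933773/104447600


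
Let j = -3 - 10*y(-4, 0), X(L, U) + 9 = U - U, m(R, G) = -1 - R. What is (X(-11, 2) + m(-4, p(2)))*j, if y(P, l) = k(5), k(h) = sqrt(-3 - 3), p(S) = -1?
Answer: 18 + 60*I*sqrt(6) ≈ 18.0 + 146.97*I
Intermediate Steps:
k(h) = I*sqrt(6) (k(h) = sqrt(-6) = I*sqrt(6))
y(P, l) = I*sqrt(6)
X(L, U) = -9 (X(L, U) = -9 + (U - U) = -9 + 0 = -9)
j = -3 - 10*I*sqrt(6) ≈ -3.0 - 24.495*I
(X(-11, 2) + m(-4, p(2)))*j = (-9 + (-1 - 1*(-4)))*(-3 - 10*I*sqrt(6)) = (-9 + (-1 + 4))*(-3 - 10*I*sqrt(6)) = (-9 + 3)*(-3 - 10*I*sqrt(6)) = -6*(-3 - 10*I*sqrt(6)) = 18 + 60*I*sqrt(6)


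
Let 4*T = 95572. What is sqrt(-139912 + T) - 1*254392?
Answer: -254392 + 3*I*sqrt(12891) ≈ -2.5439e+5 + 340.62*I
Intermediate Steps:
T = 23893 (T = (1/4)*95572 = 23893)
sqrt(-139912 + T) - 1*254392 = sqrt(-139912 + 23893) - 1*254392 = sqrt(-116019) - 254392 = 3*I*sqrt(12891) - 254392 = -254392 + 3*I*sqrt(12891)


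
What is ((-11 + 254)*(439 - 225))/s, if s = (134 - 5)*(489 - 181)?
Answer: 8667/6622 ≈ 1.3088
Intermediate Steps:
s = 39732 (s = 129*308 = 39732)
((-11 + 254)*(439 - 225))/s = ((-11 + 254)*(439 - 225))/39732 = (243*214)*(1/39732) = 52002*(1/39732) = 8667/6622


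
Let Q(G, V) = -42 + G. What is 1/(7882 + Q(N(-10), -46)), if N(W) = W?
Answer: 1/7830 ≈ 0.00012771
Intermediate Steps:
1/(7882 + Q(N(-10), -46)) = 1/(7882 + (-42 - 10)) = 1/(7882 - 52) = 1/7830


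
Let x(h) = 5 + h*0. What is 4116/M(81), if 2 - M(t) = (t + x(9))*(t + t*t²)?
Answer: -2058/22855445 ≈ -9.0044e-5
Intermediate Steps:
x(h) = 5 (x(h) = 5 + 0 = 5)
M(t) = 2 - (5 + t)*(t + t³) (M(t) = 2 - (t + 5)*(t + t*t²) = 2 - (5 + t)*(t + t³))
4116/M(81) = 4116/(2 - 1*81² - 1*81⁴ - 5*81 - 5*81³) = 4116/(2 - 1*6561 - 1*43046721 - 405 - 5*531441) = 4116/(2 - 6561 - 43046721 - 405 - 2657205) = 4116/(-45710890) = 4116*(-1/45710890) = -2058/22855445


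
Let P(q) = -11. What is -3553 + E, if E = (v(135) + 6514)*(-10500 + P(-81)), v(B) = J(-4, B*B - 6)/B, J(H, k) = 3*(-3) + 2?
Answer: -9243674368/135 ≈ -6.8472e+7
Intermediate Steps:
J(H, k) = -7 (J(H, k) = -9 + 2 = -7)
v(B) = -7/B
E = -9243194713/135 (E = (-7/135 + 6514)*(-10500 - 11) = (-7*1/135 + 6514)*(-10511) = (-7/135 + 6514)*(-10511) = (879383/135)*(-10511) = -9243194713/135 ≈ -6.8468e+7)
-3553 + E = -3553 - 9243194713/135 = -9243674368/135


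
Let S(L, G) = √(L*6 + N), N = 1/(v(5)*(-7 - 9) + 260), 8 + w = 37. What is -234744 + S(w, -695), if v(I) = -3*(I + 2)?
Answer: -234744 + √15452045/298 ≈ -2.3473e+5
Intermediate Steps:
w = 29 (w = -8 + 37 = 29)
v(I) = -6 - 3*I (v(I) = -3*(2 + I) = -6 - 3*I)
N = 1/596 (N = 1/((-6 - 3*5)*(-7 - 9) + 260) = 1/((-6 - 15)*(-16) + 260) = 1/(-21*(-16) + 260) = 1/(336 + 260) = 1/596 ≈ 0.0016779)
S(L, G) = √(1/596 + 6*L) (S(L, G) = √(L*6 + 1/596) = √(6*L + 1/596) = √(1/596 + 6*L))
-234744 + S(w, -695) = -234744 + √(149 + 532824*29)/298 = -234744 + √(149 + 15451896)/298 = -234744 + √15452045/298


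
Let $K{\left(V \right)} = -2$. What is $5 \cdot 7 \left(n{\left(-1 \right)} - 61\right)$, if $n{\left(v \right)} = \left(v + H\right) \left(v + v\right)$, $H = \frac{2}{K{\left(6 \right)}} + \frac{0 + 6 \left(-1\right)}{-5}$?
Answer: $-2079$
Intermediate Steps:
$H = \frac{1}{5}$ ($H = \frac{2}{-2} + \frac{0 + 6 \left(-1\right)}{-5} = 2 \left(- \frac{1}{2}\right) + \left(0 - 6\right) \left(- \frac{1}{5}\right) = -1 - - \frac{6}{5} = -1 + \frac{6}{5} = \frac{1}{5} \approx 0.2$)
$n{\left(v \right)} = 2 v \left(\frac{1}{5} + v\right)$ ($n{\left(v \right)} = \left(v + \frac{1}{5}\right) \left(v + v\right) = \left(\frac{1}{5} + v\right) 2 v = 2 v \left(\frac{1}{5} + v\right)$)
$5 \cdot 7 \left(n{\left(-1 \right)} - 61\right) = 5 \cdot 7 \left(\frac{2}{5} \left(-1\right) \left(1 + 5 \left(-1\right)\right) - 61\right) = 35 \left(\frac{2}{5} \left(-1\right) \left(1 - 5\right) - 61\right) = 35 \left(\frac{2}{5} \left(-1\right) \left(-4\right) - 61\right) = 35 \left(\frac{8}{5} - 61\right) = 35 \left(- \frac{297}{5}\right) = -2079$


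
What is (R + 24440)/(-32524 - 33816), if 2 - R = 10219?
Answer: -14223/66340 ≈ -0.21440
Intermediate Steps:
R = -10217 (R = 2 - 1*10219 = 2 - 10219 = -10217)
(R + 24440)/(-32524 - 33816) = (-10217 + 24440)/(-32524 - 33816) = 14223/(-66340) = 14223*(-1/66340) = -14223/66340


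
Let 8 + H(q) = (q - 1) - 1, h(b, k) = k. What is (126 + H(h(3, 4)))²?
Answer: 14400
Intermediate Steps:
H(q) = -10 + q (H(q) = -8 + ((q - 1) - 1) = -8 + ((-1 + q) - 1) = -8 + (-2 + q) = -10 + q)
(126 + H(h(3, 4)))² = (126 + (-10 + 4))² = (126 - 6)² = 120² = 14400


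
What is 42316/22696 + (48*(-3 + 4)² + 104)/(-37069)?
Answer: 20594237/11069974 ≈ 1.8604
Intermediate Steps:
42316/22696 + (48*(-3 + 4)² + 104)/(-37069) = 42316*(1/22696) + (48*1² + 104)*(-1/37069) = 10579/5674 + (48*1 + 104)*(-1/37069) = 10579/5674 + (48 + 104)*(-1/37069) = 10579/5674 + 152*(-1/37069) = 10579/5674 - 8/1951 = 20594237/11069974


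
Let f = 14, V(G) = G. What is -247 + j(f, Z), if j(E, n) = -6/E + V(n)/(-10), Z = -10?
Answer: -1725/7 ≈ -246.43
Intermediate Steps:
j(E, n) = -6/E - n/10 (j(E, n) = -6/E + n/(-10) = -6/E + n*(-⅒) = -6/E - n/10)
-247 + j(f, Z) = -247 + (-6/14 - ⅒*(-10)) = -247 + (-6*1/14 + 1) = -247 + (-3/7 + 1) = -247 + 4/7 = -1725/7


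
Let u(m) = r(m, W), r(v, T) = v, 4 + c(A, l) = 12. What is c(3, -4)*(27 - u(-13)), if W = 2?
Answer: 320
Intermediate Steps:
c(A, l) = 8 (c(A, l) = -4 + 12 = 8)
u(m) = m
c(3, -4)*(27 - u(-13)) = 8*(27 - 1*(-13)) = 8*(27 + 13) = 8*40 = 320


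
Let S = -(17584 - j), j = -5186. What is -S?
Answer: 22770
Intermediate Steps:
S = -22770 (S = -(17584 - 1*(-5186)) = -(17584 + 5186) = -1*22770 = -22770)
-S = -1*(-22770) = 22770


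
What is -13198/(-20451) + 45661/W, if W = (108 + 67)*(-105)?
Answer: -32919041/17894625 ≈ -1.8396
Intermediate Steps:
W = -18375 (W = 175*(-105) = -18375)
-13198/(-20451) + 45661/W = -13198/(-20451) + 45661/(-18375) = -13198*(-1/20451) + 45661*(-1/18375) = 13198/20451 - 6523/2625 = -32919041/17894625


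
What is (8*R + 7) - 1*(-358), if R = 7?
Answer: 421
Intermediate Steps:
(8*R + 7) - 1*(-358) = (8*7 + 7) - 1*(-358) = (56 + 7) + 358 = 63 + 358 = 421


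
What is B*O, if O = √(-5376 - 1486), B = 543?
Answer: 543*I*√6862 ≈ 44981.0*I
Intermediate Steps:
O = I*√6862 (O = √(-6862) = I*√6862 ≈ 82.837*I)
B*O = 543*(I*√6862) = 543*I*√6862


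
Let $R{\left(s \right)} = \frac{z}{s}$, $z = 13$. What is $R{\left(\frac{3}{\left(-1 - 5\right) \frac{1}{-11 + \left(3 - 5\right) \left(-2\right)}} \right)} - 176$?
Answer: $- \frac{1206}{7} \approx -172.29$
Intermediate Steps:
$R{\left(s \right)} = \frac{13}{s}$
$R{\left(\frac{3}{\left(-1 - 5\right) \frac{1}{-11 + \left(3 - 5\right) \left(-2\right)}} \right)} - 176 = \frac{13}{3 \frac{1}{\left(-1 - 5\right) \frac{1}{-11 + \left(3 - 5\right) \left(-2\right)}}} - 176 = \frac{13}{3 \frac{1}{\left(-6\right) \frac{1}{-11 - -4}}} - 176 = \frac{13}{3 \frac{1}{\left(-6\right) \frac{1}{-11 + 4}}} - 176 = \frac{13}{3 \frac{1}{\left(-6\right) \frac{1}{-7}}} - 176 = \frac{13}{3 \frac{1}{\left(-6\right) \left(- \frac{1}{7}\right)}} - 176 = \frac{13}{3 \frac{1}{\frac{6}{7}}} - 176 = \frac{13}{3 \cdot \frac{7}{6}} - 176 = \frac{13}{\frac{7}{2}} - 176 = 13 \cdot \frac{2}{7} - 176 = \frac{26}{7} - 176 = - \frac{1206}{7}$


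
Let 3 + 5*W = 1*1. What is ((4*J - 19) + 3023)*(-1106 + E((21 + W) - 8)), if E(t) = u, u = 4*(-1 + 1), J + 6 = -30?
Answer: -3163160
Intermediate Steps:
J = -36 (J = -6 - 30 = -36)
W = -⅖ (W = -⅗ + (1*1)/5 = -⅗ + (⅕)*1 = -⅗ + ⅕ = -⅖ ≈ -0.40000)
u = 0 (u = 4*0 = 0)
E(t) = 0
((4*J - 19) + 3023)*(-1106 + E((21 + W) - 8)) = ((4*(-36) - 19) + 3023)*(-1106 + 0) = ((-144 - 19) + 3023)*(-1106) = (-163 + 3023)*(-1106) = 2860*(-1106) = -3163160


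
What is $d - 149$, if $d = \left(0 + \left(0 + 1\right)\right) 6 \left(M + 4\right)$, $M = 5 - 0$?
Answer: $-95$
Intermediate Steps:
$M = 5$ ($M = 5 + 0 = 5$)
$d = 54$ ($d = \left(0 + \left(0 + 1\right)\right) 6 \left(5 + 4\right) = \left(0 + 1\right) 6 \cdot 9 = 1 \cdot 6 \cdot 9 = 6 \cdot 9 = 54$)
$d - 149 = 54 - 149 = -95$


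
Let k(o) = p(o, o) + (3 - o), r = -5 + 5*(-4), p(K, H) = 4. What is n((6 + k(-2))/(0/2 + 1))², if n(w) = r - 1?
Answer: 676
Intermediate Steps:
r = -25 (r = -5 - 20 = -25)
k(o) = 7 - o (k(o) = 4 + (3 - o) = 7 - o)
n(w) = -26 (n(w) = -25 - 1 = -26)
n((6 + k(-2))/(0/2 + 1))² = (-26)² = 676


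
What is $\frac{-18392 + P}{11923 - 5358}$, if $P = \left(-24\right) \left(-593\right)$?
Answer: $- \frac{64}{101} \approx -0.63366$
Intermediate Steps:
$P = 14232$
$\frac{-18392 + P}{11923 - 5358} = \frac{-18392 + 14232}{11923 - 5358} = - \frac{4160}{6565} = \left(-4160\right) \frac{1}{6565} = - \frac{64}{101}$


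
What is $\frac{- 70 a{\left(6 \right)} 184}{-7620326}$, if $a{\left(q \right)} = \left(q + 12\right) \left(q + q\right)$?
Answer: $\frac{198720}{544309} \approx 0.36509$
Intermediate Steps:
$a{\left(q \right)} = 2 q \left(12 + q\right)$ ($a{\left(q \right)} = \left(12 + q\right) 2 q = 2 q \left(12 + q\right)$)
$\frac{- 70 a{\left(6 \right)} 184}{-7620326} = \frac{- 70 \cdot 2 \cdot 6 \left(12 + 6\right) 184}{-7620326} = - 70 \cdot 2 \cdot 6 \cdot 18 \cdot 184 \left(- \frac{1}{7620326}\right) = \left(-70\right) 216 \cdot 184 \left(- \frac{1}{7620326}\right) = \left(-15120\right) 184 \left(- \frac{1}{7620326}\right) = \left(-2782080\right) \left(- \frac{1}{7620326}\right) = \frac{198720}{544309}$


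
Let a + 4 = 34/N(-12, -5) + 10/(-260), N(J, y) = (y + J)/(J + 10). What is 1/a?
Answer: -26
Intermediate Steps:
N(J, y) = (J + y)/(10 + J)
a = -1/26 (a = -4 + (34/(((-12 - 5)/(10 - 12))) + 10/(-260)) = -4 + (34/((-17/(-2))) + 10*(-1/260)) = -4 + (34/((-1/2*(-17))) - 1/26) = -4 + (34/(17/2) - 1/26) = -4 + (34*(2/17) - 1/26) = -4 + (4 - 1/26) = -4 + 103/26 = -1/26 ≈ -0.038462)
1/a = 1/(-1/26) = -26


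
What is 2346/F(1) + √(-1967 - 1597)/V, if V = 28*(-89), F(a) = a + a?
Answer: 1173 - 9*I*√11/1246 ≈ 1173.0 - 0.023956*I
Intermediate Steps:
F(a) = 2*a
V = -2492
2346/F(1) + √(-1967 - 1597)/V = 2346/((2*1)) + √(-1967 - 1597)/(-2492) = 2346/2 + √(-3564)*(-1/2492) = 2346*(½) + (18*I*√11)*(-1/2492) = 1173 - 9*I*√11/1246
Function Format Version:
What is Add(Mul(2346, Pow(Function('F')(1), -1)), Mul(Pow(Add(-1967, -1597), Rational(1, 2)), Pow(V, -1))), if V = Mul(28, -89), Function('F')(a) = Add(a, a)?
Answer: Add(1173, Mul(Rational(-9, 1246), I, Pow(11, Rational(1, 2)))) ≈ Add(1173.0, Mul(-0.023956, I))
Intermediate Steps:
Function('F')(a) = Mul(2, a)
V = -2492
Add(Mul(2346, Pow(Function('F')(1), -1)), Mul(Pow(Add(-1967, -1597), Rational(1, 2)), Pow(V, -1))) = Add(Mul(2346, Pow(Mul(2, 1), -1)), Mul(Pow(Add(-1967, -1597), Rational(1, 2)), Pow(-2492, -1))) = Add(Mul(2346, Pow(2, -1)), Mul(Pow(-3564, Rational(1, 2)), Rational(-1, 2492))) = Add(Mul(2346, Rational(1, 2)), Mul(Mul(18, I, Pow(11, Rational(1, 2))), Rational(-1, 2492))) = Add(1173, Mul(Rational(-9, 1246), I, Pow(11, Rational(1, 2))))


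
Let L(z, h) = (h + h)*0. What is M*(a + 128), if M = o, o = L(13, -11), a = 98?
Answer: 0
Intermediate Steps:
L(z, h) = 0 (L(z, h) = (2*h)*0 = 0)
o = 0
M = 0
M*(a + 128) = 0*(98 + 128) = 0*226 = 0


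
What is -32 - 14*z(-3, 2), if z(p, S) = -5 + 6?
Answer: -46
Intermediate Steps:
z(p, S) = 1
-32 - 14*z(-3, 2) = -32 - 14*1 = -32 - 14 = -46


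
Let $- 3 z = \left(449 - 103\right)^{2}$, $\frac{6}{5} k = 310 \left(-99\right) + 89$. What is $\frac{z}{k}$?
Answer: $\frac{239432}{153005} \approx 1.5649$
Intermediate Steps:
$k = - \frac{153005}{6}$ ($k = \frac{5 \left(310 \left(-99\right) + 89\right)}{6} = \frac{5 \left(-30690 + 89\right)}{6} = \frac{5}{6} \left(-30601\right) = - \frac{153005}{6} \approx -25501.0$)
$z = - \frac{119716}{3}$ ($z = - \frac{\left(449 - 103\right)^{2}}{3} = - \frac{346^{2}}{3} = \left(- \frac{1}{3}\right) 119716 = - \frac{119716}{3} \approx -39905.0$)
$\frac{z}{k} = - \frac{119716}{3 \left(- \frac{153005}{6}\right)} = \left(- \frac{119716}{3}\right) \left(- \frac{6}{153005}\right) = \frac{239432}{153005}$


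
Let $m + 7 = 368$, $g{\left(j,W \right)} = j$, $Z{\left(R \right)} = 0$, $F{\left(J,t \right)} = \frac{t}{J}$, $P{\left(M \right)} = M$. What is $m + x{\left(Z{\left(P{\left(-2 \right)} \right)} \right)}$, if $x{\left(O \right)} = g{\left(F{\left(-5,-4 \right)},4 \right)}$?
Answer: $\frac{1809}{5} \approx 361.8$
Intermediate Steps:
$m = 361$ ($m = -7 + 368 = 361$)
$x{\left(O \right)} = \frac{4}{5}$ ($x{\left(O \right)} = - \frac{4}{-5} = \left(-4\right) \left(- \frac{1}{5}\right) = \frac{4}{5}$)
$m + x{\left(Z{\left(P{\left(-2 \right)} \right)} \right)} = 361 + \frac{4}{5} = \frac{1809}{5}$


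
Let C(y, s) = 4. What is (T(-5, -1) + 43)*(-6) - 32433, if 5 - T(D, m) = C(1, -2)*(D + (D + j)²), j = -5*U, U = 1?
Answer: -30441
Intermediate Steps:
j = -5 (j = -5*1 = -5)
T(D, m) = 5 - 4*D - 4*(-5 + D)² (T(D, m) = 5 - 4*(D + (D - 5)²) = 5 - 4*(D + (-5 + D)²) = 5 - (4*D + 4*(-5 + D)²) = 5 + (-4*D - 4*(-5 + D)²) = 5 - 4*D - 4*(-5 + D)²)
(T(-5, -1) + 43)*(-6) - 32433 = ((-95 - 4*(-5)² + 36*(-5)) + 43)*(-6) - 32433 = ((-95 - 4*25 - 180) + 43)*(-6) - 32433 = ((-95 - 100 - 180) + 43)*(-6) - 32433 = (-375 + 43)*(-6) - 32433 = -332*(-6) - 32433 = 1992 - 32433 = -30441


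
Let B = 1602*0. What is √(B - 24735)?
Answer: I*√24735 ≈ 157.27*I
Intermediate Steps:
B = 0
√(B - 24735) = √(0 - 24735) = √(-24735) = I*√24735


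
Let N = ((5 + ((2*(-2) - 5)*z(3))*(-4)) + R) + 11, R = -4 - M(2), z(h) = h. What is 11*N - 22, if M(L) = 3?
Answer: 1265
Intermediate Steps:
R = -7 (R = -4 - 1*3 = -4 - 3 = -7)
N = 117 (N = ((5 + ((2*(-2) - 5)*3)*(-4)) - 7) + 11 = ((5 + ((-4 - 5)*3)*(-4)) - 7) + 11 = ((5 - 9*3*(-4)) - 7) + 11 = ((5 - 27*(-4)) - 7) + 11 = ((5 + 108) - 7) + 11 = (113 - 7) + 11 = 106 + 11 = 117)
11*N - 22 = 11*117 - 22 = 1287 - 22 = 1265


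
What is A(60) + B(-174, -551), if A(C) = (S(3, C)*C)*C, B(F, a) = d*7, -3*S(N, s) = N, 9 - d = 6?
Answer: -3579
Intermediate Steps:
d = 3 (d = 9 - 1*6 = 9 - 6 = 3)
S(N, s) = -N/3
B(F, a) = 21 (B(F, a) = 3*7 = 21)
A(C) = -C² (A(C) = ((-⅓*3)*C)*C = (-C)*C = -C²)
A(60) + B(-174, -551) = -1*60² + 21 = -1*3600 + 21 = -3600 + 21 = -3579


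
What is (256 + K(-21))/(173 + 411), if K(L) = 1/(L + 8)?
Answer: 3327/7592 ≈ 0.43822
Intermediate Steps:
K(L) = 1/(8 + L)
(256 + K(-21))/(173 + 411) = (256 + 1/(8 - 21))/(173 + 411) = (256 + 1/(-13))/584 = (256 - 1/13)*(1/584) = (3327/13)*(1/584) = 3327/7592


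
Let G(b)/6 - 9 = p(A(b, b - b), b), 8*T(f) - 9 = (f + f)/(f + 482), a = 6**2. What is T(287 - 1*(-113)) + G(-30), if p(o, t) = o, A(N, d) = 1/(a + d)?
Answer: 195469/3528 ≈ 55.405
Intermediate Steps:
a = 36
A(N, d) = 1/(36 + d)
T(f) = 9/8 + f/(4*(482 + f)) (T(f) = 9/8 + ((f + f)/(f + 482))/8 = 9/8 + ((2*f)/(482 + f))/8 = 9/8 + (2*f/(482 + f))/8 = 9/8 + f/(4*(482 + f)))
G(b) = 325/6 (G(b) = 54 + 6/(36 + (b - b)) = 54 + 6/(36 + 0) = 54 + 6/36 = 54 + 6*(1/36) = 54 + 1/6 = 325/6)
T(287 - 1*(-113)) + G(-30) = (4338 + 11*(287 - 1*(-113)))/(8*(482 + (287 - 1*(-113)))) + 325/6 = (4338 + 11*(287 + 113))/(8*(482 + (287 + 113))) + 325/6 = (4338 + 11*400)/(8*(482 + 400)) + 325/6 = (1/8)*(4338 + 4400)/882 + 325/6 = (1/8)*(1/882)*8738 + 325/6 = 4369/3528 + 325/6 = 195469/3528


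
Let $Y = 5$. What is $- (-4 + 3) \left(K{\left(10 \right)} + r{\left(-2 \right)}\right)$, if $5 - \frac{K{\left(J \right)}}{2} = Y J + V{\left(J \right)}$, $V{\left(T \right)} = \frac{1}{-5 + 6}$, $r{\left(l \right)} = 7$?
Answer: $-85$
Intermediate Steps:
$V{\left(T \right)} = 1$ ($V{\left(T \right)} = 1^{-1} = 1$)
$K{\left(J \right)} = 8 - 10 J$ ($K{\left(J \right)} = 10 - 2 \left(5 J + 1\right) = 10 - 2 \left(1 + 5 J\right) = 10 - \left(2 + 10 J\right) = 8 - 10 J$)
$- (-4 + 3) \left(K{\left(10 \right)} + r{\left(-2 \right)}\right) = - (-4 + 3) \left(\left(8 - 100\right) + 7\right) = \left(-1\right) \left(-1\right) \left(\left(8 - 100\right) + 7\right) = 1 \left(-92 + 7\right) = 1 \left(-85\right) = -85$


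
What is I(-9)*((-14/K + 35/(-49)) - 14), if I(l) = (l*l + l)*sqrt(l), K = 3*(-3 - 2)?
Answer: -104184*I/35 ≈ -2976.7*I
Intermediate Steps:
K = -15 (K = 3*(-5) = -15)
I(l) = sqrt(l)*(l + l**2) (I(l) = (l**2 + l)*sqrt(l) = (l + l**2)*sqrt(l) = sqrt(l)*(l + l**2))
I(-9)*((-14/K + 35/(-49)) - 14) = ((-9)**(3/2)*(1 - 9))*((-14/(-15) + 35/(-49)) - 14) = (-27*I*(-8))*((-14*(-1/15) + 35*(-1/49)) - 14) = (216*I)*((14/15 - 5/7) - 14) = (216*I)*(23/105 - 14) = (216*I)*(-1447/105) = -104184*I/35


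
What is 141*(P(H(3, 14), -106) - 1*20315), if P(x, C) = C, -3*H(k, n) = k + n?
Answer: -2879361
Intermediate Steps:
H(k, n) = -k/3 - n/3 (H(k, n) = -(k + n)/3 = -k/3 - n/3)
141*(P(H(3, 14), -106) - 1*20315) = 141*(-106 - 1*20315) = 141*(-106 - 20315) = 141*(-20421) = -2879361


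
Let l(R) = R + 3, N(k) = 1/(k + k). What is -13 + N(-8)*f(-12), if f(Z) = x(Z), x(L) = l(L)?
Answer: -199/16 ≈ -12.438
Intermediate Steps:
N(k) = 1/(2*k)
l(R) = 3 + R
x(L) = 3 + L
f(Z) = 3 + Z
-13 + N(-8)*f(-12) = -13 + ((½)/(-8))*(3 - 12) = -13 + ((½)*(-⅛))*(-9) = -13 - 1/16*(-9) = -13 + 9/16 = -199/16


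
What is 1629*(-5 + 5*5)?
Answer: 32580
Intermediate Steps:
1629*(-5 + 5*5) = 1629*(-5 + 25) = 1629*20 = 32580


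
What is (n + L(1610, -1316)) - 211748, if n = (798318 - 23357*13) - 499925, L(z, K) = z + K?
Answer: -216702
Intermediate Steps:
L(z, K) = K + z
n = -5248 (n = (798318 - 303641) - 499925 = 494677 - 499925 = -5248)
(n + L(1610, -1316)) - 211748 = (-5248 + (-1316 + 1610)) - 211748 = (-5248 + 294) - 211748 = -4954 - 211748 = -216702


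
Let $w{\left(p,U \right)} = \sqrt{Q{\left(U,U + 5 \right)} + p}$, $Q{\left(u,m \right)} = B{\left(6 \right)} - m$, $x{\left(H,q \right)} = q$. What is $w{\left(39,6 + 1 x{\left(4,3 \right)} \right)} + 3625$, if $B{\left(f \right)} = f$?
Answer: $3625 + \sqrt{31} \approx 3630.6$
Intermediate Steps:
$Q{\left(u,m \right)} = 6 - m$
$w{\left(p,U \right)} = \sqrt{1 + p - U}$ ($w{\left(p,U \right)} = \sqrt{\left(6 - \left(U + 5\right)\right) + p} = \sqrt{\left(6 - \left(5 + U\right)\right) + p} = \sqrt{\left(1 - U\right) + p} = \sqrt{1 + p - U}$)
$w{\left(39,6 + 1 x{\left(4,3 \right)} \right)} + 3625 = \sqrt{1 + 39 - \left(6 + 1 \cdot 3\right)} + 3625 = \sqrt{1 + 39 - \left(6 + 3\right)} + 3625 = \sqrt{1 + 39 - 9} + 3625 = \sqrt{31} + 3625 = 3625 + \sqrt{31}$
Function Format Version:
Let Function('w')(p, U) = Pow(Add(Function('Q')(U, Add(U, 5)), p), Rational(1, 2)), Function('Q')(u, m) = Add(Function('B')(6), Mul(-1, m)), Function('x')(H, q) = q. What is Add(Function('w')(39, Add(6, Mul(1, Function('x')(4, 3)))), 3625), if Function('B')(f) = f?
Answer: Add(3625, Pow(31, Rational(1, 2))) ≈ 3630.6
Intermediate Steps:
Function('Q')(u, m) = Add(6, Mul(-1, m))
Function('w')(p, U) = Pow(Add(1, p, Mul(-1, U)), Rational(1, 2)) (Function('w')(p, U) = Pow(Add(Add(6, Mul(-1, Add(U, 5))), p), Rational(1, 2)) = Pow(Add(Add(6, Mul(-1, Add(5, U))), p), Rational(1, 2)) = Pow(Add(Add(6, Add(-5, Mul(-1, U))), p), Rational(1, 2)) = Pow(Add(Add(1, Mul(-1, U)), p), Rational(1, 2)) = Pow(Add(1, p, Mul(-1, U)), Rational(1, 2)))
Add(Function('w')(39, Add(6, Mul(1, Function('x')(4, 3)))), 3625) = Add(Pow(Add(1, 39, Mul(-1, Add(6, Mul(1, 3)))), Rational(1, 2)), 3625) = Add(Pow(Add(1, 39, Mul(-1, Add(6, 3))), Rational(1, 2)), 3625) = Add(Pow(Add(1, 39, Mul(-1, 9)), Rational(1, 2)), 3625) = Add(Pow(Add(1, 39, -9), Rational(1, 2)), 3625) = Add(Pow(31, Rational(1, 2)), 3625) = Add(3625, Pow(31, Rational(1, 2)))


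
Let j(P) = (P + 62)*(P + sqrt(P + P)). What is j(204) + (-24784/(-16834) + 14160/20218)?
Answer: 4617370412680/85087453 + 532*sqrt(102) ≈ 59639.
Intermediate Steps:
j(P) = (62 + P)*(P + sqrt(2)*sqrt(P)) (j(P) = (62 + P)*(P + sqrt(2*P)) = (62 + P)*(P + sqrt(2)*sqrt(P)))
j(204) + (-24784/(-16834) + 14160/20218) = (204**2 + 62*204 + sqrt(2)*204**(3/2) + 62*sqrt(2)*sqrt(204)) + (-24784/(-16834) + 14160/20218) = (41616 + 12648 + sqrt(2)*(408*sqrt(51)) + 62*sqrt(2)*(2*sqrt(51))) + (-24784*(-1/16834) + 14160*(1/20218)) = (41616 + 12648 + 408*sqrt(102) + 124*sqrt(102)) + (12392/8417 + 7080/10109) = (54264 + 532*sqrt(102)) + 184863088/85087453 = 4617370412680/85087453 + 532*sqrt(102)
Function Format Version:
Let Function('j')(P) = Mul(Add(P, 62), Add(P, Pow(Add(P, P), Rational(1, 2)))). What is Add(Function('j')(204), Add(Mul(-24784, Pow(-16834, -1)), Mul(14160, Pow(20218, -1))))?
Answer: Add(Rational(4617370412680, 85087453), Mul(532, Pow(102, Rational(1, 2)))) ≈ 59639.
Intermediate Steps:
Function('j')(P) = Mul(Add(62, P), Add(P, Mul(Pow(2, Rational(1, 2)), Pow(P, Rational(1, 2))))) (Function('j')(P) = Mul(Add(62, P), Add(P, Pow(Mul(2, P), Rational(1, 2)))) = Mul(Add(62, P), Add(P, Mul(Pow(2, Rational(1, 2)), Pow(P, Rational(1, 2))))))
Add(Function('j')(204), Add(Mul(-24784, Pow(-16834, -1)), Mul(14160, Pow(20218, -1)))) = Add(Add(Pow(204, 2), Mul(62, 204), Mul(Pow(2, Rational(1, 2)), Pow(204, Rational(3, 2))), Mul(62, Pow(2, Rational(1, 2)), Pow(204, Rational(1, 2)))), Add(Mul(-24784, Pow(-16834, -1)), Mul(14160, Pow(20218, -1)))) = Add(Add(41616, 12648, Mul(Pow(2, Rational(1, 2)), Mul(408, Pow(51, Rational(1, 2)))), Mul(62, Pow(2, Rational(1, 2)), Mul(2, Pow(51, Rational(1, 2))))), Add(Mul(-24784, Rational(-1, 16834)), Mul(14160, Rational(1, 20218)))) = Add(Add(41616, 12648, Mul(408, Pow(102, Rational(1, 2))), Mul(124, Pow(102, Rational(1, 2)))), Add(Rational(12392, 8417), Rational(7080, 10109))) = Add(Add(54264, Mul(532, Pow(102, Rational(1, 2)))), Rational(184863088, 85087453)) = Add(Rational(4617370412680, 85087453), Mul(532, Pow(102, Rational(1, 2))))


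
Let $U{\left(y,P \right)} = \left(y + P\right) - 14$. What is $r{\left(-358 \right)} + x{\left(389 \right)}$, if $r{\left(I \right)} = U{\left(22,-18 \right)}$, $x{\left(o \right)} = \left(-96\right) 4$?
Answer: $-394$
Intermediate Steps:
$U{\left(y,P \right)} = -14 + P + y$ ($U{\left(y,P \right)} = \left(P + y\right) - 14 = -14 + P + y$)
$x{\left(o \right)} = -384$
$r{\left(I \right)} = -10$ ($r{\left(I \right)} = -14 - 18 + 22 = -10$)
$r{\left(-358 \right)} + x{\left(389 \right)} = -10 - 384 = -394$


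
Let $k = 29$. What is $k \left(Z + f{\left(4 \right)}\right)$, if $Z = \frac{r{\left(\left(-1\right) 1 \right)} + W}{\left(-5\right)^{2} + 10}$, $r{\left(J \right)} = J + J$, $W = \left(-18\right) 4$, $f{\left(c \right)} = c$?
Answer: $\frac{1914}{35} \approx 54.686$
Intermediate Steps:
$W = -72$
$r{\left(J \right)} = 2 J$
$Z = - \frac{74}{35}$ ($Z = \frac{2 \left(\left(-1\right) 1\right) - 72}{\left(-5\right)^{2} + 10} = \frac{2 \left(-1\right) - 72}{25 + 10} = \frac{-2 - 72}{35} = \left(-74\right) \frac{1}{35} = - \frac{74}{35} \approx -2.1143$)
$k \left(Z + f{\left(4 \right)}\right) = 29 \left(- \frac{74}{35} + 4\right) = 29 \cdot \frac{66}{35} = \frac{1914}{35}$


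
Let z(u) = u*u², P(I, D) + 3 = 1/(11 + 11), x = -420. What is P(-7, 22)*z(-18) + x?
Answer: 184920/11 ≈ 16811.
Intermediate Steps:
P(I, D) = -65/22 (P(I, D) = -3 + 1/(11 + 11) = -3 + 1/22 = -65/22)
z(u) = u³
P(-7, 22)*z(-18) + x = -65/22*(-18)³ - 420 = -65/22*(-5832) - 420 = 189540/11 - 420 = 184920/11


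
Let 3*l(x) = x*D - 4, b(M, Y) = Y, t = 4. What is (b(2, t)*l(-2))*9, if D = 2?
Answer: -96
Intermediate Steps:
l(x) = -4/3 + 2*x/3 (l(x) = (x*2 - 4)/3 = (2*x - 4)/3 = (-4 + 2*x)/3 = -4/3 + 2*x/3)
(b(2, t)*l(-2))*9 = (4*(-4/3 + (⅔)*(-2)))*9 = (4*(-4/3 - 4/3))*9 = (4*(-8/3))*9 = -32/3*9 = -96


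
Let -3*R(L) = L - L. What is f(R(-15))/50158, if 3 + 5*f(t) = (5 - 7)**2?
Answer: 1/250790 ≈ 3.9874e-6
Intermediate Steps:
R(L) = 0 (R(L) = -(L - L)/3 = -1/3*0 = 0)
f(t) = 1/5 (f(t) = -3/5 + (5 - 7)**2/5 = -3/5 + (1/5)*(-2)**2 = -3/5 + (1/5)*4 = -3/5 + 4/5 = 1/5)
f(R(-15))/50158 = (1/5)/50158 = (1/5)*(1/50158) = 1/250790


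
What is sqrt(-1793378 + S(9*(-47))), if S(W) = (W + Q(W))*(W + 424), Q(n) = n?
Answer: 4*I*sqrt(112139) ≈ 1339.5*I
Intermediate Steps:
S(W) = 2*W*(424 + W) (S(W) = (W + W)*(W + 424) = (2*W)*(424 + W) = 2*W*(424 + W))
sqrt(-1793378 + S(9*(-47))) = sqrt(-1793378 + 2*(9*(-47))*(424 + 9*(-47))) = sqrt(-1793378 + 2*(-423)*(424 - 423)) = sqrt(-1793378 + 2*(-423)*1) = sqrt(-1793378 - 846) = sqrt(-1794224) = 4*I*sqrt(112139)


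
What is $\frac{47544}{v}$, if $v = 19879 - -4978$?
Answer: $\frac{6792}{3551} \approx 1.9127$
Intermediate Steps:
$v = 24857$ ($v = 19879 + 4978 = 24857$)
$\frac{47544}{v} = \frac{47544}{24857} = 47544 \cdot \frac{1}{24857} = \frac{6792}{3551}$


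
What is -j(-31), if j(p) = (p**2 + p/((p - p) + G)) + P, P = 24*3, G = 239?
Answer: -246856/239 ≈ -1032.9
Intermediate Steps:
P = 72
j(p) = 72 + p**2 + p/239 (j(p) = (p**2 + p/((p - p) + 239)) + 72 = (p**2 + p/(0 + 239)) + 72 = (p**2 + p/239) + 72 = 72 + p**2 + p/239)
-j(-31) = -(72 + (-31)**2 + (1/239)*(-31)) = -(72 + 961 - 31/239) = -1*246856/239 = -246856/239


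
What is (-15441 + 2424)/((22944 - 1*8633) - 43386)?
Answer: 13017/29075 ≈ 0.44770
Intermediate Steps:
(-15441 + 2424)/((22944 - 1*8633) - 43386) = -13017/((22944 - 8633) - 43386) = -13017/(14311 - 43386) = -13017/(-29075) = -13017*(-1/29075) = 13017/29075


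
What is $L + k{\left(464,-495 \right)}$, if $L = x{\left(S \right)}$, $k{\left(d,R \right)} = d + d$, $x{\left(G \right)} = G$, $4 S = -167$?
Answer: $\frac{3545}{4} \approx 886.25$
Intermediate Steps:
$S = - \frac{167}{4}$ ($S = \frac{1}{4} \left(-167\right) = - \frac{167}{4} \approx -41.75$)
$k{\left(d,R \right)} = 2 d$
$L = - \frac{167}{4} \approx -41.75$
$L + k{\left(464,-495 \right)} = - \frac{167}{4} + 2 \cdot 464 = - \frac{167}{4} + 928 = \frac{3545}{4}$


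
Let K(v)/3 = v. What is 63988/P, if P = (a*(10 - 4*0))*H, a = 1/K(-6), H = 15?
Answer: -191964/25 ≈ -7678.6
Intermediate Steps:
K(v) = 3*v
a = -1/18 (a = 1/(3*(-6)) = 1/(-18) = -1/18 ≈ -0.055556)
P = -25/3 (P = -(10 - 4*0)/18*15 = -(10 + 0)/18*15 = -1/18*10*15 = -5/9*15 = -25/3 ≈ -8.3333)
63988/P = 63988/(-25/3) = 63988*(-3/25) = -191964/25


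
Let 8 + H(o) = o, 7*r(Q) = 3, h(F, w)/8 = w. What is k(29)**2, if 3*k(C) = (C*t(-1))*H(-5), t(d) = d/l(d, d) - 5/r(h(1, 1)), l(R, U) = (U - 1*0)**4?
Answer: 205234276/81 ≈ 2.5338e+6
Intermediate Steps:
l(R, U) = U**4 (l(R, U) = (U + 0)**4 = U**4)
h(F, w) = 8*w
r(Q) = 3/7 (r(Q) = (1/7)*3 = 3/7)
t(d) = -35/3 + d**(-3) (t(d) = d/(d**4) - 5/3/7 = d/d**4 - 5*7/3 = d**(-3) - 35/3 = -35/3 + d**(-3))
H(o) = -8 + o
k(C) = 494*C/9 (k(C) = ((C*(-35/3 + (-1)**(-3)))*(-8 - 5))/3 = ((C*(-35/3 - 1))*(-13))/3 = ((C*(-38/3))*(-13))/3 = (-38*C/3*(-13))/3 = (494*C/3)/3 = 494*C/9)
k(29)**2 = ((494/9)*29)**2 = (14326/9)**2 = 205234276/81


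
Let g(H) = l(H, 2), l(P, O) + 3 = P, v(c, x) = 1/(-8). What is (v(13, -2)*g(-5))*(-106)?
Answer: -106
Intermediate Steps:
v(c, x) = -1/8
l(P, O) = -3 + P
g(H) = -3 + H
(v(13, -2)*g(-5))*(-106) = -(-3 - 5)/8*(-106) = -1/8*(-8)*(-106) = 1*(-106) = -106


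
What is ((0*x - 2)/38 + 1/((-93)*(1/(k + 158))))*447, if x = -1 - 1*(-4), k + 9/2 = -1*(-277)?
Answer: -2465205/1178 ≈ -2092.7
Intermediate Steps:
k = 545/2 (k = -9/2 - 1*(-277) = -9/2 + 277 = 545/2 ≈ 272.50)
x = 3 (x = -1 + 4 = 3)
((0*x - 2)/38 + 1/((-93)*(1/(k + 158))))*447 = ((0*3 - 2)/38 + 1/((-93)*(1/(545/2 + 158))))*447 = ((0 - 2)*(1/38) - 1/(93*(1/(861/2))))*447 = (-2*1/38 - 1/(93*2/861))*447 = (-1/19 - 1/93*861/2)*447 = (-1/19 - 287/62)*447 = -5515/1178*447 = -2465205/1178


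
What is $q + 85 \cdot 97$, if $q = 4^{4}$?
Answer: $8501$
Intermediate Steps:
$q = 256$
$q + 85 \cdot 97 = 256 + 85 \cdot 97 = 256 + 8245 = 8501$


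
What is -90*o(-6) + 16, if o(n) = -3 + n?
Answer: 826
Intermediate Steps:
-90*o(-6) + 16 = -90*(-3 - 6) + 16 = -90*(-9) + 16 = 810 + 16 = 826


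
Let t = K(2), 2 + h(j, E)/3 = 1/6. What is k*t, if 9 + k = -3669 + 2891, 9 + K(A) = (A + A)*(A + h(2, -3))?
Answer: 18101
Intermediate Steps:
h(j, E) = -11/2 (h(j, E) = -6 + 3/6 = -6 + 3*(⅙) = -6 + ½ = -11/2)
K(A) = -9 + 2*A*(-11/2 + A) (K(A) = -9 + (A + A)*(A - 11/2) = -9 + (2*A)*(-11/2 + A) = -9 + 2*A*(-11/2 + A))
t = -23 (t = -9 - 11*2 + 2*2² = -9 - 22 + 2*4 = -9 - 22 + 8 = -23)
k = -787 (k = -9 + (-3669 + 2891) = -9 - 778 = -787)
k*t = -787*(-23) = 18101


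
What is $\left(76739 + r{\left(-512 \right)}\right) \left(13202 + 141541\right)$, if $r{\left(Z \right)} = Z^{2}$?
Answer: $52439772069$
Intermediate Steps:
$\left(76739 + r{\left(-512 \right)}\right) \left(13202 + 141541\right) = \left(76739 + \left(-512\right)^{2}\right) \left(13202 + 141541\right) = \left(76739 + 262144\right) 154743 = 338883 \cdot 154743 = 52439772069$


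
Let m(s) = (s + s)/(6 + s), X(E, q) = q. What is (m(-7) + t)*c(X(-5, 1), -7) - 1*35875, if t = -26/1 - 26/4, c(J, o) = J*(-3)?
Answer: -71639/2 ≈ -35820.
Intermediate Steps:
m(s) = 2*s/(6 + s) (m(s) = (2*s)/(6 + s) = 2*s/(6 + s))
c(J, o) = -3*J
t = -65/2 (t = -26*1 - 26*¼ = -26 - 13/2 = -65/2 ≈ -32.500)
(m(-7) + t)*c(X(-5, 1), -7) - 1*35875 = (2*(-7)/(6 - 7) - 65/2)*(-3*1) - 1*35875 = (2*(-7)/(-1) - 65/2)*(-3) - 35875 = (2*(-7)*(-1) - 65/2)*(-3) - 35875 = (14 - 65/2)*(-3) - 35875 = -37/2*(-3) - 35875 = 111/2 - 35875 = -71639/2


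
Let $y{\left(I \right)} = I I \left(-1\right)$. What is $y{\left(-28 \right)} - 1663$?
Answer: $-2447$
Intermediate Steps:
$y{\left(I \right)} = - I^{2}$ ($y{\left(I \right)} = I^{2} \left(-1\right) = - I^{2}$)
$y{\left(-28 \right)} - 1663 = - \left(-28\right)^{2} - 1663 = \left(-1\right) 784 - 1663 = -784 - 1663 = -2447$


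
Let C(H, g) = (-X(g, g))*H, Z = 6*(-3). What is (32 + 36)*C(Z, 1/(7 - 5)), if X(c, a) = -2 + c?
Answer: -1836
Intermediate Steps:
Z = -18
C(H, g) = H*(2 - g) (C(H, g) = (-(-2 + g))*H = (2 - g)*H = H*(2 - g))
(32 + 36)*C(Z, 1/(7 - 5)) = (32 + 36)*(-18*(2 - 1/(7 - 5))) = 68*(-18*(2 - 1/2)) = 68*(-18*3/2) = 68*(-27) = -1836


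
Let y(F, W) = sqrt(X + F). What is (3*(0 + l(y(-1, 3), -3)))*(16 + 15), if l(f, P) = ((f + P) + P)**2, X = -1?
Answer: 3162 - 1116*I*sqrt(2) ≈ 3162.0 - 1578.3*I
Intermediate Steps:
y(F, W) = sqrt(-1 + F)
l(f, P) = (f + 2*P)**2 (l(f, P) = ((P + f) + P)**2 = (f + 2*P)**2)
(3*(0 + l(y(-1, 3), -3)))*(16 + 15) = (3*(0 + (sqrt(-1 - 1) + 2*(-3))**2))*(16 + 15) = (3*(0 + (sqrt(-2) - 6)**2))*31 = (3*(0 + (I*sqrt(2) - 6)**2))*31 = (3*(0 + (-6 + I*sqrt(2))**2))*31 = (3*(-6 + I*sqrt(2))**2)*31 = 93*(-6 + I*sqrt(2))**2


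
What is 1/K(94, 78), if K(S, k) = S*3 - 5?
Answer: 1/277 ≈ 0.0036101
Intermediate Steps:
K(S, k) = -5 + 3*S (K(S, k) = 3*S - 5 = -5 + 3*S)
1/K(94, 78) = 1/(-5 + 3*94) = 1/(-5 + 282) = 1/277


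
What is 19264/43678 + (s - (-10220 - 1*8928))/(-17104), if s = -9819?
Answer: -38990303/373534256 ≈ -0.10438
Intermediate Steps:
19264/43678 + (s - (-10220 - 1*8928))/(-17104) = 19264/43678 + (-9819 - (-10220 - 1*8928))/(-17104) = 19264*(1/43678) + (-9819 - (-10220 - 8928))*(-1/17104) = 9632/21839 + (-9819 - 1*(-19148))*(-1/17104) = 9632/21839 + (-9819 + 19148)*(-1/17104) = 9632/21839 + 9329*(-1/17104) = 9632/21839 - 9329/17104 = -38990303/373534256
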